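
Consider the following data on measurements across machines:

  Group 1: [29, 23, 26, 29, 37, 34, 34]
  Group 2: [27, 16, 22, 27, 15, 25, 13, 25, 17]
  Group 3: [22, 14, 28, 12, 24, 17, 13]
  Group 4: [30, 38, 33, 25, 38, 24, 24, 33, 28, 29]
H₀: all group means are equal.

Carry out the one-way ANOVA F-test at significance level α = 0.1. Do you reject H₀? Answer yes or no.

reject H₀: yes

Group means [30.29, 20.78, 18.57, 30.20], grand mean 25.182
SSB = Σnᵢ(x̄ᵢ−x̄)² = 914.611; SSW = ΣΣ(x−x̄ᵢ)² = 868.298
MSB = 914.611/3 = 304.8702; MSW = 868.298/29 = 29.9413
F = MSB/MSW = 10.1823
df = (3, 29)
p-value (upper-tail) = 0.00010
At α=0.1: p < α → reject H₀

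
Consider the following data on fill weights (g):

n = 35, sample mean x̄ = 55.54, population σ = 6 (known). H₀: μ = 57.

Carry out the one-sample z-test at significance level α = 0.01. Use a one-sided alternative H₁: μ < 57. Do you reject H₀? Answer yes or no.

SE = σ/√n = 6/√35 = 1.0142
z = (x̄−μ₀)/SE = (55.54−57)/1.0142 = -1.4396
p-value (one-sided, H₁ less) = 0.07499
At α=0.01: p ≥ α → fail to reject H₀

reject H₀: no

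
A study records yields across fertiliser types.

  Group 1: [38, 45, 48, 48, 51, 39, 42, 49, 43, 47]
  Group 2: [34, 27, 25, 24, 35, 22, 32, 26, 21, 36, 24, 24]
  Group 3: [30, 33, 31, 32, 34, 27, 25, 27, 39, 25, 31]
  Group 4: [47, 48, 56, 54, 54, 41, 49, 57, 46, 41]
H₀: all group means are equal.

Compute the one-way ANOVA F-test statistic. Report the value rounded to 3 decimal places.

Group means [45.00, 27.50, 30.36, 49.30], grand mean 37.372
SSB = Σnᵢ(x̄ᵢ−x̄)² = 3714.401; SSW = ΣΣ(x−x̄ᵢ)² = 963.645
MSB = 3714.401/3 = 1238.1337; MSW = 963.645/39 = 24.7089
F = MSB/MSW = 50.1089
df = (3, 39)

test statistic = 50.109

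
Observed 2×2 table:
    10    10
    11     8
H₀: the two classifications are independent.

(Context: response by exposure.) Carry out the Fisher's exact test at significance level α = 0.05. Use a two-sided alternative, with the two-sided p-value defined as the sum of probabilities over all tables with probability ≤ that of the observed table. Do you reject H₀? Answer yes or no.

Margins: r₁=20, r₂=19, c₁=21, c₂=18, n=39
p_obs = C(20,10)·C(19,11)/C(39,21); sum pmf over tables with pmf ≤ p_obs
p-value (two-sided) = 0.75119
At α=0.05: p ≥ α → fail to reject H₀

reject H₀: no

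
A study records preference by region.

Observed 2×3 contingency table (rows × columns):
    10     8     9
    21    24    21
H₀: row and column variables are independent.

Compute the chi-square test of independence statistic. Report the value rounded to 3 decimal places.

Row totals [27, 66], col totals [31, 32, 30], n=93
χ² = (10−9.00)²/9.00 + (8−9.29)²/9.29 + (9−8.71)²/8.71 + (21−22.00)²/22.00 + (24−22.71)²/22.71 + (21−21.29)²/21.29 = 0.4227
df = 2

test statistic = 0.423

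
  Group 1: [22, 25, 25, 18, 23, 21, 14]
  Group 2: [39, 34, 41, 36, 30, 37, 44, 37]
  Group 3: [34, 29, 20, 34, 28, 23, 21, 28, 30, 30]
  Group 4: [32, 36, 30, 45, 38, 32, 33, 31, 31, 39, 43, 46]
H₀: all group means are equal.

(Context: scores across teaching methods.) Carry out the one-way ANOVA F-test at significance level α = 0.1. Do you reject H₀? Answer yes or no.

reject H₀: yes

Group means [21.14, 37.25, 27.70, 36.33], grand mean 31.324
SSB = Σnᵢ(x̄ᵢ−x̄)² = 1438.984; SSW = ΣΣ(x−x̄ᵢ)² = 809.124
MSB = 1438.984/3 = 479.6614; MSW = 809.124/33 = 24.5189
F = MSB/MSW = 19.5629
df = (3, 33)
p-value (upper-tail) = 0.00000
At α=0.1: p < α → reject H₀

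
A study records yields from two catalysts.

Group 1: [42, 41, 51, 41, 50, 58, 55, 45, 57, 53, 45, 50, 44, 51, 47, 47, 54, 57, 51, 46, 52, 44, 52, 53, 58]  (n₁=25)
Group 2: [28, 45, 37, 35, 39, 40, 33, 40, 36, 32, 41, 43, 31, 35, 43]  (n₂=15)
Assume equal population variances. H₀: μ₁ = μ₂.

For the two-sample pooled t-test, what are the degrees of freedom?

degrees of freedom = 38

df = n₁ + n₂ − 2 = 25 + 15 − 2 = 38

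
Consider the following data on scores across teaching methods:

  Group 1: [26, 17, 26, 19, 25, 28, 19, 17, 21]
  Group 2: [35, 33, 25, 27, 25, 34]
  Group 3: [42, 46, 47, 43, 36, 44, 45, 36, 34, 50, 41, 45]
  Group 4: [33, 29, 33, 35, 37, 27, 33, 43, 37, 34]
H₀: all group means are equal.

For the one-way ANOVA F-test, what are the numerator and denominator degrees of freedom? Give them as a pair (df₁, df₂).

k = 4 groups, N = 37 total
df = (k−1, N−k) = (4−1, 37−4) = (3, 33)

degrees of freedom = [3, 33]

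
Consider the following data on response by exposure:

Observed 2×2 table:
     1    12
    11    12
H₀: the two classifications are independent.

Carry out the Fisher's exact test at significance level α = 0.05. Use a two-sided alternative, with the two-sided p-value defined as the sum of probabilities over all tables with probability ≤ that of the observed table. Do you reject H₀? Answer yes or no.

reject H₀: yes

Margins: r₁=13, r₂=23, c₁=12, c₂=24, n=36
p_obs = C(13,1)·C(23,11)/C(36,12); sum pmf over tables with pmf ≤ p_obs
p-value (two-sided) = 0.02530
At α=0.05: p < α → reject H₀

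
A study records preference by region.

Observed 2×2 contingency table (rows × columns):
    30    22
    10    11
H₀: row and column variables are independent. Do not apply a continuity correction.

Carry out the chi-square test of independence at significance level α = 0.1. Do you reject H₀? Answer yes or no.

reject H₀: no

Row totals [52, 21], col totals [40, 33], n=73
χ² = (30−28.49)²/28.49 + (22−23.51)²/23.51 + (10−11.51)²/11.51 + (11−9.49)²/9.49 = 0.6128
df = 1
p-value (upper-tail) = 0.43374
At α=0.1: p ≥ α → fail to reject H₀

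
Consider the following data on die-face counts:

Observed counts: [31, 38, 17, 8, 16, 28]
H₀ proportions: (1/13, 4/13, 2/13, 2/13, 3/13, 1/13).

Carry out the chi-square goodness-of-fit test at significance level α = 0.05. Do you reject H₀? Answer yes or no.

n = 138; E_i = n·p_i = [10.62, 42.46, 21.23, 21.23, 31.85, 10.62]
χ² = (31−10.62)²/10.62 + (38−42.46)²/42.46 + (17−21.23)²/21.23 + (8−21.23)²/21.23 + (16−31.85)²/31.85 + (28−10.62)²/10.62 = 85.0568
df = 5
p-value (upper-tail) = 0.00000
At α=0.05: p < α → reject H₀

reject H₀: yes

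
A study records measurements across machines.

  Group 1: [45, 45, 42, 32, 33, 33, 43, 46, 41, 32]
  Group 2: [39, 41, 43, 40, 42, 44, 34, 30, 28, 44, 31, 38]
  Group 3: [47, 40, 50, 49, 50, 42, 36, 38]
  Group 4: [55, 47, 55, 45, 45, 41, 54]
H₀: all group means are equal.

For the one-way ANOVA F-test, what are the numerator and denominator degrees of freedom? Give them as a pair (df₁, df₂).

k = 4 groups, N = 37 total
df = (k−1, N−k) = (4−1, 37−4) = (3, 33)

degrees of freedom = [3, 33]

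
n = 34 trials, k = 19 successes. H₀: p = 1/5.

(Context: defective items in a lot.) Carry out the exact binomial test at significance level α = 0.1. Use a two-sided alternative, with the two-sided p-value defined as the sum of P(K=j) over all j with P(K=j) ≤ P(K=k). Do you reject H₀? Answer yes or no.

Exact binomial: n=34, k=19, p₀=1/5=0.2000
P(X=j) = C(n,j)·p₀^j·(1−p₀)^(n−j); p = Σ P(X=j) over j with P(X=j) ≤ P(X=19)
p-value (two-sided) = 0.00000
At α=0.1: p < α → reject H₀

reject H₀: yes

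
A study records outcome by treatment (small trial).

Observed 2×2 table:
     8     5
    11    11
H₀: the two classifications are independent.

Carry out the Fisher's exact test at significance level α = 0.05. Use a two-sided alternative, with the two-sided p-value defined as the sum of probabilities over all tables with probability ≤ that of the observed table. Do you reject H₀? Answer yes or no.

Margins: r₁=13, r₂=22, c₁=19, c₂=16, n=35
p_obs = C(13,8)·C(22,11)/C(35,19); sum pmf over tables with pmf ≤ p_obs
p-value (two-sided) = 0.72668
At α=0.05: p ≥ α → fail to reject H₀

reject H₀: no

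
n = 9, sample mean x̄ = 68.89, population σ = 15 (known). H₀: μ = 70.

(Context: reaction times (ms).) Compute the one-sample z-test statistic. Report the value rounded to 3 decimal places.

test statistic = -0.222

SE = σ/√n = 15/√9 = 5.0000
z = (x̄−μ₀)/SE = (68.89−70)/5.0000 = -0.2220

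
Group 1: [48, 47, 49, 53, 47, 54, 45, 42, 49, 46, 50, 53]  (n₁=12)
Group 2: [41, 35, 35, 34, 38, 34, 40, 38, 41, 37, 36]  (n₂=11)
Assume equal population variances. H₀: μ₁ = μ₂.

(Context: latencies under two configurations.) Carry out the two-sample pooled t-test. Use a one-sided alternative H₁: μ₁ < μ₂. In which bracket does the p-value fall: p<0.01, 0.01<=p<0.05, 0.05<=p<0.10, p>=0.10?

p-value bracket: p>=0.10

x̄₁=48.583, s₁=3.554, n₁=12
x̄₂=37.182, s₂=2.639, n₂=11
s_p² = [11·3.554² + 10·2.639²]/21 = 9.9311
SE = √(s_p²·(1/12+1/11)) = 1.3155
t = (48.583−37.182)/1.3155 = 8.6674
df = 21
p-value (one-sided, H₁ less) = 1.00000
→ bracket: p>=0.10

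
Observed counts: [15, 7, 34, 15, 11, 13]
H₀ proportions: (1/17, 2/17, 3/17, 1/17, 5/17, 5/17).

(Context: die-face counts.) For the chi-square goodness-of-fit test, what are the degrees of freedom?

df = k − 1 = 6 − 1 = 5

degrees of freedom = 5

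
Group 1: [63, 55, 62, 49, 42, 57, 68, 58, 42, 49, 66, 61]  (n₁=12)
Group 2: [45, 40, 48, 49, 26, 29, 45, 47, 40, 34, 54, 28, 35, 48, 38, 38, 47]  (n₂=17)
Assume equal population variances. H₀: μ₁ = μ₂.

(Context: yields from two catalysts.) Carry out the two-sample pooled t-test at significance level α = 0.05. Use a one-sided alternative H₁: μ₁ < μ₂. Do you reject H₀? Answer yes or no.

x̄₁=56.000, s₁=8.790, n₁=12
x̄₂=40.647, s₂=8.200, n₂=17
s_p² = [11·8.790² + 16·8.200²]/27 = 71.3290
SE = √(s_p²·(1/12+1/17)) = 3.1843
t = (56.000−40.647)/3.1843 = 4.8214
df = 27
p-value (one-sided, H₁ less) = 0.99998
At α=0.05: p ≥ α → fail to reject H₀

reject H₀: no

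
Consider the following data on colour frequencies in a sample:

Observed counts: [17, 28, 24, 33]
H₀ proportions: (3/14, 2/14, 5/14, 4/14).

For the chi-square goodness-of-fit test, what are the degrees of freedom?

df = k − 1 = 4 − 1 = 3

degrees of freedom = 3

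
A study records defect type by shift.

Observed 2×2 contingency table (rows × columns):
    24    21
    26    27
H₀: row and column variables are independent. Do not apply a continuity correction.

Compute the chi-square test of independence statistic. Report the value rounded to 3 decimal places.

test statistic = 0.178

Row totals [45, 53], col totals [50, 48], n=98
χ² = (24−22.96)²/22.96 + (21−22.04)²/22.04 + (26−27.04)²/27.04 + (27−25.96)²/25.96 = 0.1781
df = 1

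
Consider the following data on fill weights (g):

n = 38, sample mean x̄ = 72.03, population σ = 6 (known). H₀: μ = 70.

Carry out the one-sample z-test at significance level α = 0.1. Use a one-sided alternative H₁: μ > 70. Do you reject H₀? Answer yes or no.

SE = σ/√n = 6/√38 = 0.9733
z = (x̄−μ₀)/SE = (72.03−70)/0.9733 = 2.0856
p-value (one-sided, H₁ greater) = 0.01851
At α=0.1: p < α → reject H₀

reject H₀: yes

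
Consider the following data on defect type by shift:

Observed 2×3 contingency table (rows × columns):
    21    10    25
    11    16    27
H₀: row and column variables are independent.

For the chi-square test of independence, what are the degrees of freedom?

degrees of freedom = 2

df = (r−1)(c−1) = (2−1)·(3−1) = 2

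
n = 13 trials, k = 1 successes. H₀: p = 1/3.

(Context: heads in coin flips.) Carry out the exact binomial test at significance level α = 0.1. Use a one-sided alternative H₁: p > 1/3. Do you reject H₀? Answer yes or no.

Exact binomial: n=13, k=1, p₀=1/3=0.3333
P(X≥1) from Σ C(n,i)·p₀^i·(1−p₀)^(n−i)
p-value (one-sided, H₁ greater) = 0.99486
At α=0.1: p ≥ α → fail to reject H₀

reject H₀: no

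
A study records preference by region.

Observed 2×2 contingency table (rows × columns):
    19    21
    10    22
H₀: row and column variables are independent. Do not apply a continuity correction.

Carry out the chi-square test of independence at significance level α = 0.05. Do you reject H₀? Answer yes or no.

reject H₀: no

Row totals [40, 32], col totals [29, 43], n=72
χ² = (19−16.11)²/16.11 + (21−23.89)²/23.89 + (10−12.89)²/12.89 + (22−19.11)²/19.11 = 1.9516
df = 1
p-value (upper-tail) = 0.16242
At α=0.05: p ≥ α → fail to reject H₀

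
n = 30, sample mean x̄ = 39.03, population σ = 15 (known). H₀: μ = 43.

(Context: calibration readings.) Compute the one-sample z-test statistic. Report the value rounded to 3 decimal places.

test statistic = -1.450

SE = σ/√n = 15/√30 = 2.7386
z = (x̄−μ₀)/SE = (39.03−43)/2.7386 = -1.4496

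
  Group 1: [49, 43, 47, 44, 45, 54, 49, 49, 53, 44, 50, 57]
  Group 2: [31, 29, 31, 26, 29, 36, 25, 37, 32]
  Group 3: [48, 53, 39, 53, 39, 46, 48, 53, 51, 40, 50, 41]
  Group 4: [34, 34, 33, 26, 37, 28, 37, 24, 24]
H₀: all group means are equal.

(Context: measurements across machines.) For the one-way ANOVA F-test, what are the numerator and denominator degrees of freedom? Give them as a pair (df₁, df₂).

k = 4 groups, N = 42 total
df = (k−1, N−k) = (4−1, 42−4) = (3, 38)

degrees of freedom = [3, 38]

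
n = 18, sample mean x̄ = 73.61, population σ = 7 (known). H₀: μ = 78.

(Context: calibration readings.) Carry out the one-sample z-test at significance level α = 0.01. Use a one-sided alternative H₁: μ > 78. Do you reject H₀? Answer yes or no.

reject H₀: no

SE = σ/√n = 7/√18 = 1.6499
z = (x̄−μ₀)/SE = (73.61−78)/1.6499 = -2.6607
p-value (one-sided, H₁ greater) = 0.99610
At α=0.01: p ≥ α → fail to reject H₀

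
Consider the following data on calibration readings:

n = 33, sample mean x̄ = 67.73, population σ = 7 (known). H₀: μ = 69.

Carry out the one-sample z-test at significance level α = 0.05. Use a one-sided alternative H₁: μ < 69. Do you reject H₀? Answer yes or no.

SE = σ/√n = 7/√33 = 1.2185
z = (x̄−μ₀)/SE = (67.73−69)/1.2185 = -1.0422
p-value (one-sided, H₁ less) = 0.14865
At α=0.05: p ≥ α → fail to reject H₀

reject H₀: no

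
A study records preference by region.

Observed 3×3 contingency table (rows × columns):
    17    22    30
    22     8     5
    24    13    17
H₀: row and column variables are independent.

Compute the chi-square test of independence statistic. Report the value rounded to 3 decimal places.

Row totals [69, 35, 54], col totals [63, 43, 52], n=158
χ² = (17−27.51)²/27.51 + (22−18.78)²/18.78 + (30−22.71)²/22.71 + (22−13.96)²/13.96 + (8−9.53)²/9.53 + (5−11.52)²/11.52 + (24−21.53)²/21.53 + (13−14.70)²/14.70 + (17−17.77)²/17.77 = 15.9933
df = 4

test statistic = 15.993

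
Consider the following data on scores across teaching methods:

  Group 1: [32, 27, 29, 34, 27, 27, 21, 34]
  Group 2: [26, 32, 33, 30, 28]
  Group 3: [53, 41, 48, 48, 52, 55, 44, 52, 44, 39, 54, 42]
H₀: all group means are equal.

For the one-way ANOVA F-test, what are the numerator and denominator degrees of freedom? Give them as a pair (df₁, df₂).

k = 3 groups, N = 25 total
df = (k−1, N−k) = (3−1, 25−3) = (2, 22)

degrees of freedom = [2, 22]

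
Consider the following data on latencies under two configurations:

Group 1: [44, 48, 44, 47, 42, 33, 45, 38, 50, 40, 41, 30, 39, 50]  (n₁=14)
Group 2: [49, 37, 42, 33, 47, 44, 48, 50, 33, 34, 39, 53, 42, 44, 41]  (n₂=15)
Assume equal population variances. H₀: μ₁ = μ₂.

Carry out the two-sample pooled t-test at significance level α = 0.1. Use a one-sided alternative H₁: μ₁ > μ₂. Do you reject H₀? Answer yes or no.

x̄₁=42.214, s₁=5.951, n₁=14
x̄₂=42.400, s₂=6.334, n₂=15
s_p² = [13·5.951² + 14·6.334²]/27 = 37.8503
SE = √(s_p²·(1/14+1/15)) = 2.2863
t = (42.214−42.400)/2.2863 = -0.0812
df = 27
p-value (one-sided, H₁ greater) = 0.53207
At α=0.1: p ≥ α → fail to reject H₀

reject H₀: no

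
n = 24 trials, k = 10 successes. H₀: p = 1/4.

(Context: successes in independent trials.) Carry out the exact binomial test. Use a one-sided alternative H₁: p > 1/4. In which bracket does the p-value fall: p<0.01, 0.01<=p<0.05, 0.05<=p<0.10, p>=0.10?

Exact binomial: n=24, k=10, p₀=1/4=0.2500
P(X≥10) from Σ C(n,i)·p₀^i·(1−p₀)^(n−i)
p-value (one-sided, H₁ greater) = 0.05466
→ bracket: 0.05<=p<0.10

p-value bracket: 0.05<=p<0.10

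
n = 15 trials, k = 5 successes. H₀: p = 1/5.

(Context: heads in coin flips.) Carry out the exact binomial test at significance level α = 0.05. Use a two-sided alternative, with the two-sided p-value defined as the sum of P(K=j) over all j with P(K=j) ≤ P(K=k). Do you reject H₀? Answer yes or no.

reject H₀: no

Exact binomial: n=15, k=5, p₀=1/5=0.2000
P(X=j) = C(n,j)·p₀^j·(1−p₀)^(n−j); p = Σ P(X=j) over j with P(X=j) ≤ P(X=5)
p-value (two-sided) = 0.19942
At α=0.05: p ≥ α → fail to reject H₀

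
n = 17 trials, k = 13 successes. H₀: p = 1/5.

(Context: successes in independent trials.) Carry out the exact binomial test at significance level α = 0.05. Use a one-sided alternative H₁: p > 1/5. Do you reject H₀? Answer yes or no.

reject H₀: yes

Exact binomial: n=17, k=13, p₀=1/5=0.2000
P(X≥13) from Σ C(n,i)·p₀^i·(1−p₀)^(n−i)
p-value (one-sided, H₁ greater) = 0.00000
At α=0.05: p < α → reject H₀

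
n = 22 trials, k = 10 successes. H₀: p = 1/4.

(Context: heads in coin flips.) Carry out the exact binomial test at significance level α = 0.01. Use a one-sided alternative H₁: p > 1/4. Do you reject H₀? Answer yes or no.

Exact binomial: n=22, k=10, p₀=1/4=0.2500
P(X≥10) from Σ C(n,i)·p₀^i·(1−p₀)^(n−i)
p-value (one-sided, H₁ greater) = 0.02951
At α=0.01: p ≥ α → fail to reject H₀

reject H₀: no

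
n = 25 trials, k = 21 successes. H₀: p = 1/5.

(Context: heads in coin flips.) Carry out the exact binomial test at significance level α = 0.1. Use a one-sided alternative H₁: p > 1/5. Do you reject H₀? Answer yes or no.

reject H₀: yes

Exact binomial: n=25, k=21, p₀=1/5=0.2000
P(X≥21) from Σ C(n,i)·p₀^i·(1−p₀)^(n−i)
p-value (one-sided, H₁ greater) = 0.00000
At α=0.1: p < α → reject H₀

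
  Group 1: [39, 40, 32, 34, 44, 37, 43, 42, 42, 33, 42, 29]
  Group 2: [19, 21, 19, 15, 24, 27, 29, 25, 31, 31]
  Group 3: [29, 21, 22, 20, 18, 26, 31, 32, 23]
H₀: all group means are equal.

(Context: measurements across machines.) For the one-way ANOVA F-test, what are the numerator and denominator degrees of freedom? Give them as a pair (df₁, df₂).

k = 3 groups, N = 31 total
df = (k−1, N−k) = (3−1, 31−3) = (2, 28)

degrees of freedom = [2, 28]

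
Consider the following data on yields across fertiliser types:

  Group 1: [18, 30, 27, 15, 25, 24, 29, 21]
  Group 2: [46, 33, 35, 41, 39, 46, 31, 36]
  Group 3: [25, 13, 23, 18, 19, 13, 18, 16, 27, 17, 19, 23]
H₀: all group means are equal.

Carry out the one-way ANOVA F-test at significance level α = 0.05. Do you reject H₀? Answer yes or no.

reject H₀: yes

Group means [23.62, 38.38, 19.25], grand mean 25.964
SSB = Σnᵢ(x̄ᵢ−x̄)² = 1816.964; SSW = ΣΣ(x−x̄ᵢ)² = 638.000
MSB = 1816.964/2 = 908.4821; MSW = 638.000/25 = 25.5200
F = MSB/MSW = 35.5988
df = (2, 25)
p-value (upper-tail) = 0.00000
At α=0.05: p < α → reject H₀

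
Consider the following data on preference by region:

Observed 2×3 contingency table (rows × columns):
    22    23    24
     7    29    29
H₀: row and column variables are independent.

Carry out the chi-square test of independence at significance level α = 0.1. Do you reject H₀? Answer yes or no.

Row totals [69, 65], col totals [29, 52, 53], n=134
χ² = (22−14.93)²/14.93 + (23−26.78)²/26.78 + (24−27.29)²/27.29 + (7−14.07)²/14.07 + (29−25.22)²/25.22 + (29−25.71)²/25.71 = 8.8111
df = 2
p-value (upper-tail) = 0.01221
At α=0.1: p < α → reject H₀

reject H₀: yes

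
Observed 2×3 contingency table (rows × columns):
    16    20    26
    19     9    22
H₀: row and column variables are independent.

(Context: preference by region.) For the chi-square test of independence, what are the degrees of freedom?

df = (r−1)(c−1) = (2−1)·(3−1) = 2

degrees of freedom = 2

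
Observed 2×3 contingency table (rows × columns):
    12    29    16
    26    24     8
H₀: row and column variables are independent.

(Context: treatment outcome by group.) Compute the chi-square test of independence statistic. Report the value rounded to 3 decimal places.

Row totals [57, 58], col totals [38, 53, 24], n=115
χ² = (12−18.83)²/18.83 + (29−26.27)²/26.27 + (16−11.90)²/11.90 + (26−19.17)²/19.17 + (24−26.73)²/26.73 + (8−12.10)²/12.10 = 8.2882
df = 2

test statistic = 8.288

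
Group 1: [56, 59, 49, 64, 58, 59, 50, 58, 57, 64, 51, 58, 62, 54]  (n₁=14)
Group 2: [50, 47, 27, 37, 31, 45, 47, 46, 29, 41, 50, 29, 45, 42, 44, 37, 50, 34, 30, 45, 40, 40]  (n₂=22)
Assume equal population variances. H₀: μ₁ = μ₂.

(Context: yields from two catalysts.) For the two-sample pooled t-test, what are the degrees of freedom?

df = n₁ + n₂ − 2 = 14 + 22 − 2 = 34

degrees of freedom = 34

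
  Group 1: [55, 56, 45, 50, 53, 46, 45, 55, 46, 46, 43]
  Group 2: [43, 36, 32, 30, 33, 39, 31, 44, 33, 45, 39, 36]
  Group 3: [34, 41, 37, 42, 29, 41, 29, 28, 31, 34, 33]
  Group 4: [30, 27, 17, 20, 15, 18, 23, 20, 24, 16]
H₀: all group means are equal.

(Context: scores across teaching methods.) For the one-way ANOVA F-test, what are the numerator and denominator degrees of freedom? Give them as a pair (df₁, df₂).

degrees of freedom = [3, 40]

k = 4 groups, N = 44 total
df = (k−1, N−k) = (4−1, 44−4) = (3, 40)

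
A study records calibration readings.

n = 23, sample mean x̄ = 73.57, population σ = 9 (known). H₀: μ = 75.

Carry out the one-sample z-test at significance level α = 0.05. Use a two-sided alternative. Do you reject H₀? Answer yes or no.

reject H₀: no

SE = σ/√n = 9/√23 = 1.8766
z = (x̄−μ₀)/SE = (73.57−75)/1.8766 = -0.7620
p-value (two-sided) = 0.44606
At α=0.05: p ≥ α → fail to reject H₀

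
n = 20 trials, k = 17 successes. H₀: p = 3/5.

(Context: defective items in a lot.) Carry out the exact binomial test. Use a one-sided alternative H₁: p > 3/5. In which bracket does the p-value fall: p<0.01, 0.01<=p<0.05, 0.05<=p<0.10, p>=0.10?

p-value bracket: 0.01<=p<0.05

Exact binomial: n=20, k=17, p₀=3/5=0.6000
P(X≥17) from Σ C(n,i)·p₀^i·(1−p₀)^(n−i)
p-value (one-sided, H₁ greater) = 0.01596
→ bracket: 0.01<=p<0.05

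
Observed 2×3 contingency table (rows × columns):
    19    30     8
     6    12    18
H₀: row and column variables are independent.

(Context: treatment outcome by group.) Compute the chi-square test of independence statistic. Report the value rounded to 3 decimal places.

Row totals [57, 36], col totals [25, 42, 26], n=93
χ² = (19−15.32)²/15.32 + (30−25.74)²/25.74 + (8−15.94)²/15.94 + (6−9.68)²/9.68 + (12−16.26)²/16.26 + (18−10.06)²/10.06 = 14.3081
df = 2

test statistic = 14.308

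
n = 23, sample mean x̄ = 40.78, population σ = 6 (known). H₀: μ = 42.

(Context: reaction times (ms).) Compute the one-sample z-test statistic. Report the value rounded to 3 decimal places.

SE = σ/√n = 6/√23 = 1.2511
z = (x̄−μ₀)/SE = (40.78−42)/1.2511 = -0.9752

test statistic = -0.975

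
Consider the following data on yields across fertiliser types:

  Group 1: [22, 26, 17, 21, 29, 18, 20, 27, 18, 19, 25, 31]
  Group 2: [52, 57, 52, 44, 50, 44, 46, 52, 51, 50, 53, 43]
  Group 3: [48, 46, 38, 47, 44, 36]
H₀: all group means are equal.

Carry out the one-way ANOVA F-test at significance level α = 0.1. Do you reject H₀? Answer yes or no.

reject H₀: yes

Group means [22.75, 49.50, 43.17], grand mean 37.533
SSB = Σnᵢ(x̄ᵢ−x̄)² = 4531.383; SSW = ΣΣ(x−x̄ᵢ)² = 574.083
MSB = 4531.383/2 = 2265.6917; MSW = 574.083/27 = 21.2623
F = MSB/MSW = 106.5589
df = (2, 27)
p-value (upper-tail) = 0.00000
At α=0.1: p < α → reject H₀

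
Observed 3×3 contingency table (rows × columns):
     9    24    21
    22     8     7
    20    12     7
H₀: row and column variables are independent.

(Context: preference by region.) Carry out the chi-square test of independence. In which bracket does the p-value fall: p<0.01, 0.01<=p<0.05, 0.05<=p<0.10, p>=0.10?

p-value bracket: p<0.01

Row totals [54, 37, 39], col totals [51, 44, 35], n=130
χ² = (9−21.18)²/21.18 + (24−18.28)²/18.28 + (21−14.54)²/14.54 + (22−14.52)²/14.52 + (8−12.52)²/12.52 + (7−9.96)²/9.96 + (20−15.30)²/15.30 + (12−13.20)²/13.20 + (7−10.50)²/10.50 = 20.7650
df = 4
p-value (upper-tail) = 0.00035
→ bracket: p<0.01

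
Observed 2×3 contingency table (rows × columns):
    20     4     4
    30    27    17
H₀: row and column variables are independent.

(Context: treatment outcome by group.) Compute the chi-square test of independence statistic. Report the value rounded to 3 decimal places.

Row totals [28, 74], col totals [50, 31, 21], n=102
χ² = (20−13.73)²/13.73 + (4−8.51)²/8.51 + (4−5.76)²/5.76 + (30−36.27)²/36.27 + (27−22.49)²/22.49 + (17−15.24)²/15.24 = 7.9926
df = 2

test statistic = 7.993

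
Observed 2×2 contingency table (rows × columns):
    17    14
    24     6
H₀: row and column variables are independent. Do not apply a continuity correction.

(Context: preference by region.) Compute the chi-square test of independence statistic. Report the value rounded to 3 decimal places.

test statistic = 4.380

Row totals [31, 30], col totals [41, 20], n=61
χ² = (17−20.84)²/20.84 + (14−10.16)²/10.16 + (24−20.16)²/20.16 + (6−9.84)²/9.84 = 4.3799
df = 1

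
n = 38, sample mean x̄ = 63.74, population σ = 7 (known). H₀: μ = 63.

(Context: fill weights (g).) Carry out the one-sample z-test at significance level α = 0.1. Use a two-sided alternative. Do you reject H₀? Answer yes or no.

reject H₀: no

SE = σ/√n = 7/√38 = 1.1355
z = (x̄−μ₀)/SE = (63.74−63)/1.1355 = 0.6517
p-value (two-sided) = 0.51462
At α=0.1: p ≥ α → fail to reject H₀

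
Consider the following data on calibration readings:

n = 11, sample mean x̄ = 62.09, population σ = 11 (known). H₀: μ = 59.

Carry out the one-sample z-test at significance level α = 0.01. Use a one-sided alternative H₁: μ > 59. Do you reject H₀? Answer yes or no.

SE = σ/√n = 11/√11 = 3.3166
z = (x̄−μ₀)/SE = (62.09−59)/3.3166 = 0.9317
p-value (one-sided, H₁ greater) = 0.17575
At α=0.01: p ≥ α → fail to reject H₀

reject H₀: no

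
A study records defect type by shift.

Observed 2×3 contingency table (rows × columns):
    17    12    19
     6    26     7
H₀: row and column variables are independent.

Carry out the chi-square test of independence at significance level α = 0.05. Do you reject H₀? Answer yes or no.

reject H₀: yes

Row totals [48, 39], col totals [23, 38, 26], n=87
χ² = (17−12.69)²/12.69 + (12−20.97)²/20.97 + (19−14.34)²/14.34 + (6−10.31)²/10.31 + (26−17.03)²/17.03 + (7−11.66)²/11.66 = 15.1887
df = 2
p-value (upper-tail) = 0.00050
At α=0.05: p < α → reject H₀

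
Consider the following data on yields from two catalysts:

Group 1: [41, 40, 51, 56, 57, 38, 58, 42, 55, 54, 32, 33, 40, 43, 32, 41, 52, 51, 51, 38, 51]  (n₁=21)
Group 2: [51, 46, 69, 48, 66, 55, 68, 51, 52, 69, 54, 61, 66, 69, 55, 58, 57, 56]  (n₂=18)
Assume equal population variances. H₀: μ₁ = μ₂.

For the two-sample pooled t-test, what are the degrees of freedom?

degrees of freedom = 37

df = n₁ + n₂ − 2 = 21 + 18 − 2 = 37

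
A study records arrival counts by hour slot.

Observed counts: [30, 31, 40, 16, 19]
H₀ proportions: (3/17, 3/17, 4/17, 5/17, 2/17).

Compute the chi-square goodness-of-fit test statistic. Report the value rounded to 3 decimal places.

n = 136; E_i = n·p_i = [24.00, 24.00, 32.00, 40.00, 16.00]
χ² = (30−24.00)²/24.00 + (31−24.00)²/24.00 + (40−32.00)²/32.00 + (16−40.00)²/40.00 + (19−16.00)²/16.00 = 20.5042
df = 4

test statistic = 20.504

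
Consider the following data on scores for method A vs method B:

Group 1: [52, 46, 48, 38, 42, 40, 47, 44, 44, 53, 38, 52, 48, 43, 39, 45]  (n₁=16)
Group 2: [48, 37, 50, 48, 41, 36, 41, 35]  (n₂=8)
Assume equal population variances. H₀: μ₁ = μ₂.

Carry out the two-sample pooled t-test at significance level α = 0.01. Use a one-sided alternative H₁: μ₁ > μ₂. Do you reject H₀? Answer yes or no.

x̄₁=44.938, s₁=4.892, n₁=16
x̄₂=42.000, s₂=5.952, n₂=8
s_p² = [15·4.892² + 7·5.952²]/22 = 27.5881
SE = √(s_p²·(1/16+1/8)) = 2.2744
t = (44.938−42.000)/2.2744 = 1.2916
df = 22
p-value (one-sided, H₁ greater) = 0.10496
At α=0.01: p ≥ α → fail to reject H₀

reject H₀: no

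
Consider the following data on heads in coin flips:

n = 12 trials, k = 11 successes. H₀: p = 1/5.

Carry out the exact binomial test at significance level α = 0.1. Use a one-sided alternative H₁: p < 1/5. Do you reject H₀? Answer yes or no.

Exact binomial: n=12, k=11, p₀=1/5=0.2000
P(X≤11) from Σ C(n,i)·p₀^i·(1−p₀)^(n−i)
p-value (one-sided, H₁ less) = 1.00000
At α=0.1: p ≥ α → fail to reject H₀

reject H₀: no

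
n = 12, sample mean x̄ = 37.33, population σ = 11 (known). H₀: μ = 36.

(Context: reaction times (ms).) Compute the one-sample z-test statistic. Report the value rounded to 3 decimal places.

test statistic = 0.419

SE = σ/√n = 11/√12 = 3.1754
z = (x̄−μ₀)/SE = (37.33−36)/3.1754 = 0.4188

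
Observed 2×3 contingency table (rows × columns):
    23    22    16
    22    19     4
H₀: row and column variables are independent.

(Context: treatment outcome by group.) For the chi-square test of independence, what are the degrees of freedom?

df = (r−1)(c−1) = (2−1)·(3−1) = 2

degrees of freedom = 2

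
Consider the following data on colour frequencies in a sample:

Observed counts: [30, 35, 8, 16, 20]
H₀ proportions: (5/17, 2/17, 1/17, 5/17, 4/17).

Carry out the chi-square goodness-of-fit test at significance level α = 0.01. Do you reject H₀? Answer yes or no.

n = 109; E_i = n·p_i = [32.06, 12.82, 6.41, 32.06, 25.65]
χ² = (30−32.06)²/32.06 + (35−12.82)²/12.82 + (8−6.41)²/6.41 + (16−32.06)²/32.06 + (20−25.65)²/25.65 = 48.1642
df = 4
p-value (upper-tail) = 0.00000
At α=0.01: p < α → reject H₀

reject H₀: yes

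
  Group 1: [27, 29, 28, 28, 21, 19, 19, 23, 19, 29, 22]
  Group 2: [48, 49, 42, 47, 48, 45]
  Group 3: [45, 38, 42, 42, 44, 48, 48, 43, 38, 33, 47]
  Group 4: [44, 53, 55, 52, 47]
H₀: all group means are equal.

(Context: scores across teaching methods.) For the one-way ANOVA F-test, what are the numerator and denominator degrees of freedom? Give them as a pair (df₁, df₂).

degrees of freedom = [3, 29]

k = 4 groups, N = 33 total
df = (k−1, N−k) = (4−1, 33−4) = (3, 29)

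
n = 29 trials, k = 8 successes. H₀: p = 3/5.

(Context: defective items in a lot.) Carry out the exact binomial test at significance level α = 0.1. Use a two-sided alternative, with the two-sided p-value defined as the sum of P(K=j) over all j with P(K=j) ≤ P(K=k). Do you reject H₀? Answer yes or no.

reject H₀: yes

Exact binomial: n=29, k=8, p₀=3/5=0.6000
P(X=j) = C(n,j)·p₀^j·(1−p₀)^(n−j); p = Σ P(X=j) over j with P(X=j) ≤ P(X=8)
p-value (two-sided) = 0.00049
At α=0.1: p < α → reject H₀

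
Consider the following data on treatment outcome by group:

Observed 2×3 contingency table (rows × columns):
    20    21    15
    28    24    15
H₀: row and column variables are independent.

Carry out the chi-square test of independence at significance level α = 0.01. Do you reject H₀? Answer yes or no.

reject H₀: no

Row totals [56, 67], col totals [48, 45, 30], n=123
χ² = (20−21.85)²/21.85 + (21−20.49)²/20.49 + (15−13.66)²/13.66 + (28−26.15)²/26.15 + (24−24.51)²/24.51 + (15−16.34)²/16.34 = 0.5540
df = 2
p-value (upper-tail) = 0.75805
At α=0.01: p ≥ α → fail to reject H₀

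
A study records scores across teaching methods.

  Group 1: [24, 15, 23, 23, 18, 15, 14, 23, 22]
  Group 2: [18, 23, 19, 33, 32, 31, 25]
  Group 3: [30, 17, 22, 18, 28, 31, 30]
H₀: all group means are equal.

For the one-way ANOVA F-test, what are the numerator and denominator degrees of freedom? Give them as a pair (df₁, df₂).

degrees of freedom = [2, 20]

k = 3 groups, N = 23 total
df = (k−1, N−k) = (3−1, 23−3) = (2, 20)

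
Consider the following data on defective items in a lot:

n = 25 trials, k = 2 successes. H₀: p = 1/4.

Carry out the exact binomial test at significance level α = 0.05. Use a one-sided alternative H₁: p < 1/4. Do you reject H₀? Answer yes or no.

reject H₀: yes

Exact binomial: n=25, k=2, p₀=1/4=0.2500
P(X≤2) from Σ C(n,i)·p₀^i·(1−p₀)^(n−i)
p-value (one-sided, H₁ less) = 0.03211
At α=0.05: p < α → reject H₀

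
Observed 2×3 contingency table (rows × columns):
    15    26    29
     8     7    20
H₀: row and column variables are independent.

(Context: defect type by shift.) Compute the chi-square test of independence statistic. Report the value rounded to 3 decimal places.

test statistic = 3.438

Row totals [70, 35], col totals [23, 33, 49], n=105
χ² = (15−15.33)²/15.33 + (26−22.00)²/22.00 + (29−32.67)²/32.67 + (8−7.67)²/7.67 + (7−11.00)²/11.00 + (20−16.33)²/16.33 = 3.4383
df = 2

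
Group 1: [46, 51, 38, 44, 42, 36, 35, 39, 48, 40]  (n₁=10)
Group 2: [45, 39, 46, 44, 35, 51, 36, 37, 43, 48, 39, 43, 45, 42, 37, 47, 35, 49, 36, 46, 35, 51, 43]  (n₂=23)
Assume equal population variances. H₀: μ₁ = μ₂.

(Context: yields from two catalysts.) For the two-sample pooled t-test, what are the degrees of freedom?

df = n₁ + n₂ − 2 = 10 + 23 − 2 = 31

degrees of freedom = 31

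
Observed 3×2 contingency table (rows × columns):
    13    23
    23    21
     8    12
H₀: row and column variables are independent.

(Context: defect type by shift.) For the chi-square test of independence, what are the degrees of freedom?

df = (r−1)(c−1) = (3−1)·(2−1) = 2

degrees of freedom = 2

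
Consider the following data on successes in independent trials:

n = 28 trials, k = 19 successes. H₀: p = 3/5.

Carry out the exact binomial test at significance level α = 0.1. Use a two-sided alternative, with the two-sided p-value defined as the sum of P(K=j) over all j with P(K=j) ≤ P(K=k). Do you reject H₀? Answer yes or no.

reject H₀: no

Exact binomial: n=28, k=19, p₀=3/5=0.6000
P(X=j) = C(n,j)·p₀^j·(1−p₀)^(n−j); p = Σ P(X=j) over j with P(X=j) ≤ P(X=19)
p-value (two-sided) = 0.44566
At α=0.1: p ≥ α → fail to reject H₀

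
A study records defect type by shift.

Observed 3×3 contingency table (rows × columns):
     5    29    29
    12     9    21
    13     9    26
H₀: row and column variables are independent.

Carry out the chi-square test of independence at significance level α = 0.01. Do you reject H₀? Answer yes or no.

reject H₀: yes

Row totals [63, 42, 48], col totals [30, 47, 76], n=153
χ² = (5−12.35)²/12.35 + (29−19.35)²/19.35 + (29−31.29)²/31.29 + (12−8.24)²/8.24 + (9−12.90)²/12.90 + (21−20.86)²/20.86 + (13−9.41)²/9.41 + (9−14.75)²/14.75 + (26−23.84)²/23.84 = 16.0574
df = 4
p-value (upper-tail) = 0.00294
At α=0.01: p < α → reject H₀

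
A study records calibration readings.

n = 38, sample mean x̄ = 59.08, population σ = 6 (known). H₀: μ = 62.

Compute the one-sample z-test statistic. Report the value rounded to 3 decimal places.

test statistic = -3.000

SE = σ/√n = 6/√38 = 0.9733
z = (x̄−μ₀)/SE = (59.08−62)/0.9733 = -3.0000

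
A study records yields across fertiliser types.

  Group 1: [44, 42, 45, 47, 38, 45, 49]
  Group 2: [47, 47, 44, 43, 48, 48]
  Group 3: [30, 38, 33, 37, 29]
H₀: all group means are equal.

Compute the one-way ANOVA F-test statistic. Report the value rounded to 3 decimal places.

Group means [44.29, 46.17, 33.40], grand mean 41.889
SSB = Σnᵢ(x̄ᵢ−x̄)² = 510.316; SSW = ΣΣ(x−x̄ᵢ)² = 163.462
MSB = 510.316/2 = 255.1579; MSW = 163.462/15 = 10.8975
F = MSB/MSW = 23.4144
df = (2, 15)

test statistic = 23.414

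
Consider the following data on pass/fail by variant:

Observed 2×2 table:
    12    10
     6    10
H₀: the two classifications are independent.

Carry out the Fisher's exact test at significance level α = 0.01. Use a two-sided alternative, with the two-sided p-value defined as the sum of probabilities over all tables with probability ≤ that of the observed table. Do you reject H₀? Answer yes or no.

Margins: r₁=22, r₂=16, c₁=18, c₂=20, n=38
p_obs = C(22,12)·C(16,6)/C(38,18); sum pmf over tables with pmf ≤ p_obs
p-value (two-sided) = 0.34234
At α=0.01: p ≥ α → fail to reject H₀

reject H₀: no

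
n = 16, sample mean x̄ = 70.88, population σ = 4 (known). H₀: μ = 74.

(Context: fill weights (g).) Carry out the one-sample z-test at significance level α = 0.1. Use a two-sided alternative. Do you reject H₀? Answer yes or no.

SE = σ/√n = 4/√16 = 1.0000
z = (x̄−μ₀)/SE = (70.88−74)/1.0000 = -3.1200
p-value (two-sided) = 0.00181
At α=0.1: p < α → reject H₀

reject H₀: yes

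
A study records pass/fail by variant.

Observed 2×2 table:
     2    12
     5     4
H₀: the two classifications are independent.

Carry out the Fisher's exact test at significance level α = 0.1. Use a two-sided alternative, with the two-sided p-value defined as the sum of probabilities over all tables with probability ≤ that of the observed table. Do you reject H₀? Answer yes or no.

Margins: r₁=14, r₂=9, c₁=7, c₂=16, n=23
p_obs = C(14,2)·C(9,5)/C(23,7); sum pmf over tables with pmf ≤ p_obs
p-value (two-sided) = 0.06571
At α=0.1: p < α → reject H₀

reject H₀: yes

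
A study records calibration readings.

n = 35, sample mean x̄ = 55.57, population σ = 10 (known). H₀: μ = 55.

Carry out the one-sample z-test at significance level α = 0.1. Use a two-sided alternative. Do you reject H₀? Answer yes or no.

SE = σ/√n = 10/√35 = 1.6903
z = (x̄−μ₀)/SE = (55.57−55)/1.6903 = 0.3372
p-value (two-sided) = 0.73595
At α=0.1: p ≥ α → fail to reject H₀

reject H₀: no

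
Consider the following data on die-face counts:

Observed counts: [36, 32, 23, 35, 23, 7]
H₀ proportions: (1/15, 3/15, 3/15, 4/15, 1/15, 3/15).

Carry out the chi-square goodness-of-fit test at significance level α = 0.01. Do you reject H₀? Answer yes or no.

reject H₀: yes

n = 156; E_i = n·p_i = [10.40, 31.20, 31.20, 41.60, 10.40, 31.20]
χ² = (36−10.40)²/10.40 + (32−31.20)²/31.20 + (23−31.20)²/31.20 + (35−41.60)²/41.60 + (23−10.40)²/10.40 + (7−31.20)²/31.20 = 100.2740
df = 5
p-value (upper-tail) = 0.00000
At α=0.01: p < α → reject H₀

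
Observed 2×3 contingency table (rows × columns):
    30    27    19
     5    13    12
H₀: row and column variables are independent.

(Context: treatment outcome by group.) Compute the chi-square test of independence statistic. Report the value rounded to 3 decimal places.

Row totals [76, 30], col totals [35, 40, 31], n=106
χ² = (30−25.09)²/25.09 + (27−28.68)²/28.68 + (19−22.23)²/22.23 + (5−9.91)²/9.91 + (13−11.32)²/11.32 + (12−8.77)²/8.77 = 5.3907
df = 2

test statistic = 5.391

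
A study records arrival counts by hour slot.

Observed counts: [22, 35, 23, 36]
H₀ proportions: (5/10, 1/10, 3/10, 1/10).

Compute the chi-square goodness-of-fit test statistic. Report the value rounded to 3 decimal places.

test statistic = 124.874

n = 116; E_i = n·p_i = [58.00, 11.60, 34.80, 11.60]
χ² = (22−58.00)²/58.00 + (35−11.60)²/11.60 + (23−34.80)²/34.80 + (36−11.60)²/11.60 = 124.8736
df = 3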